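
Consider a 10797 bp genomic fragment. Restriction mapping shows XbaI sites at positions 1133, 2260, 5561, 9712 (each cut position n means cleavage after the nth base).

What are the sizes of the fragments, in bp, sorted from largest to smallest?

Linear molecule, 4 cuts → 5 fragments:
  1133 − 0 = 1133 bp
  2260 − 1133 = 1127 bp
  5561 − 2260 = 3301 bp
  9712 − 5561 = 4151 bp
  10797 − 9712 = 1085 bp
Sorted largest to smallest: 4151, 3301, 1133, 1127, 1085 bp.

4151, 3301, 1133, 1127, 1085 bp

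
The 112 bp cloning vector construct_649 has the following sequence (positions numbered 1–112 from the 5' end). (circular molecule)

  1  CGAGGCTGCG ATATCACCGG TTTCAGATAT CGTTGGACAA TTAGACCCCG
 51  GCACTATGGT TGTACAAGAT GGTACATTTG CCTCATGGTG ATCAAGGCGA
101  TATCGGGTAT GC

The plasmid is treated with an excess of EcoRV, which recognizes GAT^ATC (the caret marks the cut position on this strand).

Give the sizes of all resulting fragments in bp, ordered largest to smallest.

73, 23, 16 bp

EcoRV sites (GATATC) start at positions 10, 26, 99.
EcoRV cuts after base 3 of each site, so after positions 12, 28, 101.
Circular molecule, 3 cuts → 3 fragments:
  13–28 → 16 bp
  29–101 → 73 bp
  102–112 then 1–12 → 11 + 12 = 23 bp
Sorted largest to smallest: 73, 23, 16 bp.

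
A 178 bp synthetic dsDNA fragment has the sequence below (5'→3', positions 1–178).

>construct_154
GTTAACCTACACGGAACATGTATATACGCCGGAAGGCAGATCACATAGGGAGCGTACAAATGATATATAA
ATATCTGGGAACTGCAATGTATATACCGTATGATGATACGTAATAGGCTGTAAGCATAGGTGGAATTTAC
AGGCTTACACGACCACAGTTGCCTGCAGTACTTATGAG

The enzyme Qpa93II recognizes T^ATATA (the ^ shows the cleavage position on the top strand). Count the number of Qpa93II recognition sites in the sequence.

3

TATATA occurs starting at positions 21, 64, 90.
Qpa93II cuts at 3 sites.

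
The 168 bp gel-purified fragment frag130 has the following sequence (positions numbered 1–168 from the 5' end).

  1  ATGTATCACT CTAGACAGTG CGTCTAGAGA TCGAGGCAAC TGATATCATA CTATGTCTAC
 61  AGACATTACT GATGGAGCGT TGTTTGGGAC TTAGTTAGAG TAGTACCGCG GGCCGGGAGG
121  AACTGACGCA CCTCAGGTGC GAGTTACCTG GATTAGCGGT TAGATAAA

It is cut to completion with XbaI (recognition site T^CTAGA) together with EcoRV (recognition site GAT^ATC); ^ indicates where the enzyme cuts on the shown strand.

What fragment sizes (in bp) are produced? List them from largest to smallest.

XbaI sites (TCTAGA) start at positions 10, 23.
XbaI cuts after the first base of each site, so after positions 10, 23.
The EcoRV site (GATATC) starts at position 42.
EcoRV cuts after base 3 of each site, so after position 44.
Combined cut positions: 10, 23, 44.
Linear molecule, 3 cuts → 4 fragments:
  1–10 → 10 bp
  11–23 → 13 bp
  24–44 → 21 bp
  45–168 → 124 bp
Sorted largest to smallest: 124, 21, 13, 10 bp.

124, 21, 13, 10 bp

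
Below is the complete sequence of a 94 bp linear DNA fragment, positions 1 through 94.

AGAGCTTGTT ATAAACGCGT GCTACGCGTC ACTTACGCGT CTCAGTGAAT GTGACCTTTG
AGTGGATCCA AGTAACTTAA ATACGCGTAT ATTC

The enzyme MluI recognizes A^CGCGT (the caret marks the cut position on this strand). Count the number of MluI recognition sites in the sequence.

4

ACGCGT occurs starting at positions 15, 24, 35, 83.
MluI cuts at 4 sites.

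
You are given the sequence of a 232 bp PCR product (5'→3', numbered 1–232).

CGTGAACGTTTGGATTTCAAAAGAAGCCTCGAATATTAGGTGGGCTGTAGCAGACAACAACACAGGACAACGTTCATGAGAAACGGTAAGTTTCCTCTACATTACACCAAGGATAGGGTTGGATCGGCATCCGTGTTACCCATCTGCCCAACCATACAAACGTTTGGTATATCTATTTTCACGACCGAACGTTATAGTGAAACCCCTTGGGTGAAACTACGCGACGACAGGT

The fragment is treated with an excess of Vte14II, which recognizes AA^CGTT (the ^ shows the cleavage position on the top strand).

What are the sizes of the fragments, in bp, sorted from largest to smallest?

Vte14II sites (AACGTT) start at positions 5, 69, 159, 188.
Vte14II cuts after base 2 of each site, so after positions 6, 70, 160, 189.
Linear molecule, 4 cuts → 5 fragments:
  1–6 → 6 bp
  7–70 → 64 bp
  71–160 → 90 bp
  161–189 → 29 bp
  190–232 → 43 bp
Sorted largest to smallest: 90, 64, 43, 29, 6 bp.

90, 64, 43, 29, 6 bp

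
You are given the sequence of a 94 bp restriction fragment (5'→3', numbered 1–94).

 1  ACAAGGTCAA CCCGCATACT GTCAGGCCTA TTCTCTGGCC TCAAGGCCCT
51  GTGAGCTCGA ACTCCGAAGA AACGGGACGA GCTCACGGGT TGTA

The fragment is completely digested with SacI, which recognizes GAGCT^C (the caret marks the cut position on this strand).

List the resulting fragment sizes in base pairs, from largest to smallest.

57, 26, 11 bp

SacI sites (GAGCTC) start at positions 53, 79.
SacI cuts after base 5 of each site (before the last base), so after positions 57, 83.
Linear molecule, 2 cuts → 3 fragments:
  1–57 → 57 bp
  58–83 → 26 bp
  84–94 → 11 bp
Sorted largest to smallest: 57, 26, 11 bp.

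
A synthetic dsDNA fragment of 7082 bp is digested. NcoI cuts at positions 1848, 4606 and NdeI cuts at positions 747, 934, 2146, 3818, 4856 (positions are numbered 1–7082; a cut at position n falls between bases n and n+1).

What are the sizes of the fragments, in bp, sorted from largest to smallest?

Combined cut positions (sorted): 747, 934, 1848, 2146, 3818, 4606, 4856.
Linear molecule, 7 cuts → 8 fragments:
  747 − 0 = 747 bp
  934 − 747 = 187 bp
  1848 − 934 = 914 bp
  2146 − 1848 = 298 bp
  3818 − 2146 = 1672 bp
  4606 − 3818 = 788 bp
  4856 − 4606 = 250 bp
  7082 − 4856 = 2226 bp
Sorted largest to smallest: 2226, 1672, 914, 788, 747, 298, 250, 187 bp.

2226, 1672, 914, 788, 747, 298, 250, 187 bp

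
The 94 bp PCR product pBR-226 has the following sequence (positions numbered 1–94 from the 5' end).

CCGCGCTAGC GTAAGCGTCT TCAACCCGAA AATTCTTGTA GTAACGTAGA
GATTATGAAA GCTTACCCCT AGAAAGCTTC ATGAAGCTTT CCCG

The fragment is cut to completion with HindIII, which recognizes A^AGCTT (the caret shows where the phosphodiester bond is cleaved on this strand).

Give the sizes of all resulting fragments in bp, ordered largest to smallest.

HindIII sites (AAGCTT) start at positions 59, 74, 84.
HindIII cuts after the first base of each site, so after positions 59, 74, 84.
Linear molecule, 3 cuts → 4 fragments:
  1–59 → 59 bp
  60–74 → 15 bp
  75–84 → 10 bp
  85–94 → 10 bp
Sorted largest to smallest: 59, 15, 10, 10 bp.

59, 15, 10, 10 bp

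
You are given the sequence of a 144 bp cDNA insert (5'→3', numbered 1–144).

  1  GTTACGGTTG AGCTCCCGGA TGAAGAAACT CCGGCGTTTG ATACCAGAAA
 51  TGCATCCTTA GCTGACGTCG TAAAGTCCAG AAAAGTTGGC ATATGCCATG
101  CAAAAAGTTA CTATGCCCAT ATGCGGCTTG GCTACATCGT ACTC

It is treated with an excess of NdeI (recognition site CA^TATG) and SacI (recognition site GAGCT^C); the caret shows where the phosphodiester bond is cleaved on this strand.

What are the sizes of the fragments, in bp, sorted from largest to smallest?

77, 28, 25, 14 bp

NdeI sites (CATATG) start at positions 90, 118.
NdeI cuts after base 2 of each site, so after positions 91, 119.
The SacI site (GAGCTC) starts at position 10.
SacI cuts after base 5 of each site (before the last base), so after position 14.
Combined cut positions: 14, 91, 119.
Linear molecule, 3 cuts → 4 fragments:
  1–14 → 14 bp
  15–91 → 77 bp
  92–119 → 28 bp
  120–144 → 25 bp
Sorted largest to smallest: 77, 28, 25, 14 bp.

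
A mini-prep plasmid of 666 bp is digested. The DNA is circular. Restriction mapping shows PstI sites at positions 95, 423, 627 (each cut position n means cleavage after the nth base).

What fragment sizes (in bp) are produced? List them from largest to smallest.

Circular molecule, 3 cuts → 3 fragments:
  423 − 95 = 328 bp
  627 − 423 = 204 bp
  wrap: 666 − 627 + 95 = 134 bp
Sorted largest to smallest: 328, 204, 134 bp.

328, 204, 134 bp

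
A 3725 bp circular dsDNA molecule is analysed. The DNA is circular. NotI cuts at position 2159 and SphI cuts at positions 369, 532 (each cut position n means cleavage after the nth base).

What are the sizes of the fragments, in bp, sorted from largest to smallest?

1935, 1627, 163 bp

Combined cut positions (sorted): 369, 532, 2159.
Circular molecule, 3 cuts → 3 fragments:
  532 − 369 = 163 bp
  2159 − 532 = 1627 bp
  wrap: 3725 − 2159 + 369 = 1935 bp
Sorted largest to smallest: 1935, 1627, 163 bp.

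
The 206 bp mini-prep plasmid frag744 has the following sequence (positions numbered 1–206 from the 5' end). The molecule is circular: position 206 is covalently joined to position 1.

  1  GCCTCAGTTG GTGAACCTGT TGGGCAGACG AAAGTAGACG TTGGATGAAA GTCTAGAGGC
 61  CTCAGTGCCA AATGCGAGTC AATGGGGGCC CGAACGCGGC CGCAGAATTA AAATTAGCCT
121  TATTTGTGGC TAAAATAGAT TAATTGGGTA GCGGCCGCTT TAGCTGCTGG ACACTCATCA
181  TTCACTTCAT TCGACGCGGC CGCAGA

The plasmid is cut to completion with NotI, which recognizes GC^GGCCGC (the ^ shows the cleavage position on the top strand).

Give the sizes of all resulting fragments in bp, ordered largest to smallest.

106, 55, 45 bp

NotI sites (GCGGCCGC) start at positions 96, 151, 196.
NotI cuts after base 2 of each site, so after positions 97, 152, 197.
Circular molecule, 3 cuts → 3 fragments:
  98–152 → 55 bp
  153–197 → 45 bp
  198–206 then 1–97 → 9 + 97 = 106 bp
Sorted largest to smallest: 106, 55, 45 bp.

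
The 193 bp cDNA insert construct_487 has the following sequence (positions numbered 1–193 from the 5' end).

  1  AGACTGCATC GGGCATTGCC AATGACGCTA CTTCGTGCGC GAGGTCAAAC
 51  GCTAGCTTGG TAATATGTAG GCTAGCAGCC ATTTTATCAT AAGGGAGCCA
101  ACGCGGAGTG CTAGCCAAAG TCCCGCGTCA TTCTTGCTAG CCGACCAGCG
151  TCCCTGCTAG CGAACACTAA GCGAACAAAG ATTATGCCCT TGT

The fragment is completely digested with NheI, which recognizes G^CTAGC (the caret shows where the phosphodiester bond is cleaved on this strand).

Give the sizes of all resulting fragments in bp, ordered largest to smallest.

NheI sites (GCTAGC) start at positions 51, 71, 110, 136, 156.
NheI cuts after the first base of each site, so after positions 51, 71, 110, 136, 156.
Linear molecule, 5 cuts → 6 fragments:
  1–51 → 51 bp
  52–71 → 20 bp
  72–110 → 39 bp
  111–136 → 26 bp
  137–156 → 20 bp
  157–193 → 37 bp
Sorted largest to smallest: 51, 39, 37, 26, 20, 20 bp.

51, 39, 37, 26, 20, 20 bp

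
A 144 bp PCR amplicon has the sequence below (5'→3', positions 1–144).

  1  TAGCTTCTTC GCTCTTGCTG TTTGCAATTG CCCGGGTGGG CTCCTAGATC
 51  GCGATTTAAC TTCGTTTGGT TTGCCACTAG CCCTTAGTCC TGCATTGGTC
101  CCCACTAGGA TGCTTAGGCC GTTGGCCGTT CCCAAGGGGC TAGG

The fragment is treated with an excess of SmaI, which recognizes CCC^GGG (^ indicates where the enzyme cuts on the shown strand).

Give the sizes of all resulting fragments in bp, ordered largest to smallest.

111, 33 bp

The SmaI site (CCCGGG) starts at position 31.
SmaI cuts after base 3 of each site, so after position 33.
Linear molecule, 1 cut → 2 fragments:
  1–33 → 33 bp
  34–144 → 111 bp
Sorted largest to smallest: 111, 33 bp.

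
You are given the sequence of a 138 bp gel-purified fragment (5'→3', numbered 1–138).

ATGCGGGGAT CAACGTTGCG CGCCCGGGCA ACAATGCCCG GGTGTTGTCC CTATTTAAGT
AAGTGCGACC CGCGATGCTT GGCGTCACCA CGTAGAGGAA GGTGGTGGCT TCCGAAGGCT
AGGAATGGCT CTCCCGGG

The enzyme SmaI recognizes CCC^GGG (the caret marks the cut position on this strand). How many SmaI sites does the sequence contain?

CCCGGG occurs starting at positions 23, 37, 133.
SmaI cuts at 3 sites.

3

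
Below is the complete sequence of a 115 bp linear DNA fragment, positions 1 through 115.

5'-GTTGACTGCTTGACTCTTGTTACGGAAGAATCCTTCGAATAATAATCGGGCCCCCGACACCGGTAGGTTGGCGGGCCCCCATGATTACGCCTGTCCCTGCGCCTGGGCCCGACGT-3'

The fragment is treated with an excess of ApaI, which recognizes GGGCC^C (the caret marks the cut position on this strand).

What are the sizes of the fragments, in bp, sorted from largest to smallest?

ApaI sites (GGGCCC) start at positions 48, 73, 105.
ApaI cuts after base 5 of each site (before the last base), so after positions 52, 77, 109.
Linear molecule, 3 cuts → 4 fragments:
  1–52 → 52 bp
  53–77 → 25 bp
  78–109 → 32 bp
  110–115 → 6 bp
Sorted largest to smallest: 52, 32, 25, 6 bp.

52, 32, 25, 6 bp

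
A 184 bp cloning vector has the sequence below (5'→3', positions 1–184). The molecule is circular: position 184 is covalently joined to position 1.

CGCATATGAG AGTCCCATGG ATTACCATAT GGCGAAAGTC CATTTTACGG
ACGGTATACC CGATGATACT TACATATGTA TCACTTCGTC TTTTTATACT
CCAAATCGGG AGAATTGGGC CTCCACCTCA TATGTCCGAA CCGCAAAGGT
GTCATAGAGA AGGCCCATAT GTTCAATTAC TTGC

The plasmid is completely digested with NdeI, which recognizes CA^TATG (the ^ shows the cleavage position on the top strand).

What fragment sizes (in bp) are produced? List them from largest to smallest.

56, 47, 37, 23, 21 bp

NdeI sites (CATATG) start at positions 3, 26, 73, 129, 166.
NdeI cuts after base 2 of each site, so after positions 4, 27, 74, 130, 167.
Circular molecule, 5 cuts → 5 fragments:
  5–27 → 23 bp
  28–74 → 47 bp
  75–130 → 56 bp
  131–167 → 37 bp
  168–184 then 1–4 → 17 + 4 = 21 bp
Sorted largest to smallest: 56, 47, 37, 23, 21 bp.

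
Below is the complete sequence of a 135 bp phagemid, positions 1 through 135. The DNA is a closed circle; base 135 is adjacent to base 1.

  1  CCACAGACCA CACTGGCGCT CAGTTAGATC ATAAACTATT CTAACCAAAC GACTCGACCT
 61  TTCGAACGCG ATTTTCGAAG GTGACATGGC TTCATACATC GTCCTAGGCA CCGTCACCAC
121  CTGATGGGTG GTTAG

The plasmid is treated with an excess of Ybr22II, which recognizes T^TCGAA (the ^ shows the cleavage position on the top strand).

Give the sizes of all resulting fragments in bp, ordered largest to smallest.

Ybr22II sites (TTCGAA) start at positions 61, 74.
Ybr22II cuts after the first base of each site, so after positions 61, 74.
Circular molecule, 2 cuts → 2 fragments:
  62–74 → 13 bp
  75–135 then 1–61 → 61 + 61 = 122 bp
Sorted largest to smallest: 122, 13 bp.

122, 13 bp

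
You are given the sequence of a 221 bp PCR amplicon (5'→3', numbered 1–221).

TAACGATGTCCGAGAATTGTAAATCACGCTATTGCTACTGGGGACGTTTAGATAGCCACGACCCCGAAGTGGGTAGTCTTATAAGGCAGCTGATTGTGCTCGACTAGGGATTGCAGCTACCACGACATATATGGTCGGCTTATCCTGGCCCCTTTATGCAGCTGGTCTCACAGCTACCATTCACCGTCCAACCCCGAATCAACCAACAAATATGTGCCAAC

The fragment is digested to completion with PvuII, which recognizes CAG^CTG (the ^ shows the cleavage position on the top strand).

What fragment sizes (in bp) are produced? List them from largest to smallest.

PvuII sites (CAGCTG) start at positions 87, 159.
PvuII cuts after base 3 of each site, so after positions 89, 161.
Linear molecule, 2 cuts → 3 fragments:
  1–89 → 89 bp
  90–161 → 72 bp
  162–221 → 60 bp
Sorted largest to smallest: 89, 72, 60 bp.

89, 72, 60 bp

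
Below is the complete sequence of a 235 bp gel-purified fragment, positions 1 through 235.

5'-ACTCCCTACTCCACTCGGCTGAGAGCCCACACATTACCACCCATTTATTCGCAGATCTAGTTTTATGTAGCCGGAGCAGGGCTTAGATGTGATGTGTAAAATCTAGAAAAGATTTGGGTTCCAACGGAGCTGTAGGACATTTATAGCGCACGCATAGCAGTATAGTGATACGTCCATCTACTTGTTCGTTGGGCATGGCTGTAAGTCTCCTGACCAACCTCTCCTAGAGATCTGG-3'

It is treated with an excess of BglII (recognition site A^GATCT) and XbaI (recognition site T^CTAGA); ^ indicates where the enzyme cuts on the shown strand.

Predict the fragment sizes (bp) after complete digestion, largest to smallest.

126, 53, 49, 7 bp

BglII sites (AGATCT) start at positions 53, 228.
BglII cuts after the first base of each site, so after positions 53, 228.
The XbaI site (TCTAGA) starts at position 102.
XbaI cuts after the first base of each site, so after position 102.
Combined cut positions: 53, 102, 228.
Linear molecule, 3 cuts → 4 fragments:
  1–53 → 53 bp
  54–102 → 49 bp
  103–228 → 126 bp
  229–235 → 7 bp
Sorted largest to smallest: 126, 53, 49, 7 bp.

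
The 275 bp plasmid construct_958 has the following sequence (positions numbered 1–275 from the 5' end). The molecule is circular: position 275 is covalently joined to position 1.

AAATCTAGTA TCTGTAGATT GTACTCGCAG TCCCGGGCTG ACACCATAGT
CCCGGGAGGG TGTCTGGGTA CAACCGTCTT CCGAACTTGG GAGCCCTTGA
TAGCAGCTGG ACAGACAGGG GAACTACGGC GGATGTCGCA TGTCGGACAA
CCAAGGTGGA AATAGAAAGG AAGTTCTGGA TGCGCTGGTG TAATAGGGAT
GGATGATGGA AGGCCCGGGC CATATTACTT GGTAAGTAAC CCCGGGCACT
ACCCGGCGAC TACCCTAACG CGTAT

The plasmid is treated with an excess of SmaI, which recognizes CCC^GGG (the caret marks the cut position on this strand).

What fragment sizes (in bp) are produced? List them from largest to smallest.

SmaI sites (CCCGGG) start at positions 32, 51, 214, 241.
SmaI cuts after base 3 of each site, so after positions 34, 53, 216, 243.
Circular molecule, 4 cuts → 4 fragments:
  35–53 → 19 bp
  54–216 → 163 bp
  217–243 → 27 bp
  244–275 then 1–34 → 32 + 34 = 66 bp
Sorted largest to smallest: 163, 66, 27, 19 bp.

163, 66, 27, 19 bp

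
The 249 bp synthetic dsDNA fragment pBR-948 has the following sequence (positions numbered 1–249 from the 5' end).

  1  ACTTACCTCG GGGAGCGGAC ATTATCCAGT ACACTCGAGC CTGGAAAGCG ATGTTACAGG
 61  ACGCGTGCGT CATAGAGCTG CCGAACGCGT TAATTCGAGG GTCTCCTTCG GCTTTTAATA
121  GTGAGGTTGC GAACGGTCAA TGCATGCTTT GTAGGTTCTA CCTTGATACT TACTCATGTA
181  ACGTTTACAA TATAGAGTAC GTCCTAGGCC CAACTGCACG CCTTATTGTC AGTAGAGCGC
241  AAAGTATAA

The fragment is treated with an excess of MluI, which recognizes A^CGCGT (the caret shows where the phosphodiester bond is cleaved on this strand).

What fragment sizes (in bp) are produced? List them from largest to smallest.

164, 61, 24 bp

MluI sites (ACGCGT) start at positions 61, 85.
MluI cuts after the first base of each site, so after positions 61, 85.
Linear molecule, 2 cuts → 3 fragments:
  1–61 → 61 bp
  62–85 → 24 bp
  86–249 → 164 bp
Sorted largest to smallest: 164, 61, 24 bp.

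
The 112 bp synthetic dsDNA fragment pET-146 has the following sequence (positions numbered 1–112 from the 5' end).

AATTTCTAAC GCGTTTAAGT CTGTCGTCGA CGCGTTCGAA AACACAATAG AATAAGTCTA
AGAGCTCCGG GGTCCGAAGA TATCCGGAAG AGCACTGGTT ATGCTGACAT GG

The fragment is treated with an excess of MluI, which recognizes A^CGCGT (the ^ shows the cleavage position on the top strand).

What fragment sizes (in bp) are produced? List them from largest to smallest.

MluI sites (ACGCGT) start at positions 9, 30.
MluI cuts after the first base of each site, so after positions 9, 30.
Linear molecule, 2 cuts → 3 fragments:
  1–9 → 9 bp
  10–30 → 21 bp
  31–112 → 82 bp
Sorted largest to smallest: 82, 21, 9 bp.

82, 21, 9 bp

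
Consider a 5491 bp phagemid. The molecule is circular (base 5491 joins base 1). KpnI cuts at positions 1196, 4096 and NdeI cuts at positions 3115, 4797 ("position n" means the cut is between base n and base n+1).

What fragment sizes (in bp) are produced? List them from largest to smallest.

1919, 1890, 981, 701 bp

Combined cut positions (sorted): 1196, 3115, 4096, 4797.
Circular molecule, 4 cuts → 4 fragments:
  3115 − 1196 = 1919 bp
  4096 − 3115 = 981 bp
  4797 − 4096 = 701 bp
  wrap: 5491 − 4797 + 1196 = 1890 bp
Sorted largest to smallest: 1919, 1890, 981, 701 bp.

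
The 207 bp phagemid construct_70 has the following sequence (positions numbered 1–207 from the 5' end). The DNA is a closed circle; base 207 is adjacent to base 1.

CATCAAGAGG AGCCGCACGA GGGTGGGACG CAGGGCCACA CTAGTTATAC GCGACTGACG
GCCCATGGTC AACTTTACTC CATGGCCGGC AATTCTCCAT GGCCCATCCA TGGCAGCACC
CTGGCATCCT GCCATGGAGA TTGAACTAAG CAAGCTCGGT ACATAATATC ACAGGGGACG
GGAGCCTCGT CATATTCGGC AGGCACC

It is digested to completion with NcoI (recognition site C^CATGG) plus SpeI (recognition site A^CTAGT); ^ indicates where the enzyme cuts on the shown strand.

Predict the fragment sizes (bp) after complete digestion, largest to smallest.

115, 24, 23, 17, 17, 11 bp

NcoI sites (CCATGG) start at positions 63, 80, 97, 108, 132.
NcoI cuts after the first base of each site, so after positions 63, 80, 97, 108, 132.
The SpeI site (ACTAGT) starts at position 40.
SpeI cuts after the first base of each site, so after position 40.
Combined cut positions: 40, 63, 80, 97, 108, 132.
Circular molecule, 6 cuts → 6 fragments:
  41–63 → 23 bp
  64–80 → 17 bp
  81–97 → 17 bp
  98–108 → 11 bp
  109–132 → 24 bp
  133–207 then 1–40 → 75 + 40 = 115 bp
Sorted largest to smallest: 115, 24, 23, 17, 17, 11 bp.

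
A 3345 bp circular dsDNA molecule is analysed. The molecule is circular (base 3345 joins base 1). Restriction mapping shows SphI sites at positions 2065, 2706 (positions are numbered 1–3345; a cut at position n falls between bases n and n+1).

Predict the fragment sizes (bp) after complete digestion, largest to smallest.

2704, 641 bp

Circular molecule, 2 cuts → 2 fragments:
  2706 − 2065 = 641 bp
  wrap: 3345 − 2706 + 2065 = 2704 bp
Sorted largest to smallest: 2704, 641 bp.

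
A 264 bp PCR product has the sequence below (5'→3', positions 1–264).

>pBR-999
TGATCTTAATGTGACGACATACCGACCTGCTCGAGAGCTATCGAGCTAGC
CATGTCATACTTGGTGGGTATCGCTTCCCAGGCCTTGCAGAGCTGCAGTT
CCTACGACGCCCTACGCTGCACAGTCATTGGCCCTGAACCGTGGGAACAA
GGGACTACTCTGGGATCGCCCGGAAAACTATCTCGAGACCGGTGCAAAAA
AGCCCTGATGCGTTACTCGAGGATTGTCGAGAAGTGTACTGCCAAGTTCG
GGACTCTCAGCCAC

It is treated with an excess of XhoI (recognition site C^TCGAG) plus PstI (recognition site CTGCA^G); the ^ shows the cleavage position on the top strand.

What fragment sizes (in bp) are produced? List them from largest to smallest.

XhoI sites (CTCGAG) start at positions 30, 182, 216.
XhoI cuts after the first base of each site, so after positions 30, 182, 216.
The PstI site (CTGCAG) starts at position 93.
PstI cuts after base 5 of each site (before the last base), so after position 97.
Combined cut positions: 30, 97, 182, 216.
Linear molecule, 4 cuts → 5 fragments:
  1–30 → 30 bp
  31–97 → 67 bp
  98–182 → 85 bp
  183–216 → 34 bp
  217–264 → 48 bp
Sorted largest to smallest: 85, 67, 48, 34, 30 bp.

85, 67, 48, 34, 30 bp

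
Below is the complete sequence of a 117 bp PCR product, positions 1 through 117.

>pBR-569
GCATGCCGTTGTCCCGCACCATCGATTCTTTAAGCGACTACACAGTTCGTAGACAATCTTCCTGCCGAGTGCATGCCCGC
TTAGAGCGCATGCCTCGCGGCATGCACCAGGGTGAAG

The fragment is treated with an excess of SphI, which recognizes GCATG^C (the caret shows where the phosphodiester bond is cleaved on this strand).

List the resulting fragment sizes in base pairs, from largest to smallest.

70, 17, 13, 12, 5 bp

SphI sites (GCATGC) start at positions 1, 71, 88, 100.
SphI cuts after base 5 of each site (before the last base), so after positions 5, 75, 92, 104.
Linear molecule, 4 cuts → 5 fragments:
  1–5 → 5 bp
  6–75 → 70 bp
  76–92 → 17 bp
  93–104 → 12 bp
  105–117 → 13 bp
Sorted largest to smallest: 70, 17, 13, 12, 5 bp.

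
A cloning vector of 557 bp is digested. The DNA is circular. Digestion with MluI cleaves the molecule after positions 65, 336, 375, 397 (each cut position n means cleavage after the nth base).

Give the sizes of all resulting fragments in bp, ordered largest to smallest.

271, 225, 39, 22 bp

Circular molecule, 4 cuts → 4 fragments:
  336 − 65 = 271 bp
  375 − 336 = 39 bp
  397 − 375 = 22 bp
  wrap: 557 − 397 + 65 = 225 bp
Sorted largest to smallest: 271, 225, 39, 22 bp.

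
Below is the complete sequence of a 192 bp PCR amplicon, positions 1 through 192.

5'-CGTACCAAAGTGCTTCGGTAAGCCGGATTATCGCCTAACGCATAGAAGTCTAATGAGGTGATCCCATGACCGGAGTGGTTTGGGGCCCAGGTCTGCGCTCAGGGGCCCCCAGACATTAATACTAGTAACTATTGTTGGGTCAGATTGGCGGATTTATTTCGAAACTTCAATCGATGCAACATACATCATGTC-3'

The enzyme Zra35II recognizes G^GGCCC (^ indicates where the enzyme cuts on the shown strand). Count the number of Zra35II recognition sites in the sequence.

2

GGGCCC occurs starting at positions 83, 103.
Zra35II cuts at 2 sites.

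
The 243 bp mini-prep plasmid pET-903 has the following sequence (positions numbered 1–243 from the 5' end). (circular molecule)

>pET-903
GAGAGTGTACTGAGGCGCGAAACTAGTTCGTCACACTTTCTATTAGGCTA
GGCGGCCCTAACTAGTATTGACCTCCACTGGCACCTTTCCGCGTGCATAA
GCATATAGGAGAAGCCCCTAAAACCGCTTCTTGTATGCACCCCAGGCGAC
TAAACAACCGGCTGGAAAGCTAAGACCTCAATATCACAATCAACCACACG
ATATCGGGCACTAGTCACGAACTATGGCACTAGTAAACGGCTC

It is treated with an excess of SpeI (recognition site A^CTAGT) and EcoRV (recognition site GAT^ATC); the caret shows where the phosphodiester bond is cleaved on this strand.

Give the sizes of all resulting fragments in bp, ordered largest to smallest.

141, 39, 36, 19, 8 bp

SpeI sites (ACTAGT) start at positions 22, 61, 210, 229.
SpeI cuts after the first base of each site, so after positions 22, 61, 210, 229.
The EcoRV site (GATATC) starts at position 200.
EcoRV cuts after base 3 of each site, so after position 202.
Combined cut positions: 22, 61, 202, 210, 229.
Circular molecule, 5 cuts → 5 fragments:
  23–61 → 39 bp
  62–202 → 141 bp
  203–210 → 8 bp
  211–229 → 19 bp
  230–243 then 1–22 → 14 + 22 = 36 bp
Sorted largest to smallest: 141, 39, 36, 19, 8 bp.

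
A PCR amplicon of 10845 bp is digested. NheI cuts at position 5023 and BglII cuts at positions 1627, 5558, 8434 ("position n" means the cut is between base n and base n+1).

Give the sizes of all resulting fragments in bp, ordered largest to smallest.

3396, 2876, 2411, 1627, 535 bp

Combined cut positions (sorted): 1627, 5023, 5558, 8434.
Linear molecule, 4 cuts → 5 fragments:
  1627 − 0 = 1627 bp
  5023 − 1627 = 3396 bp
  5558 − 5023 = 535 bp
  8434 − 5558 = 2876 bp
  10845 − 8434 = 2411 bp
Sorted largest to smallest: 3396, 2876, 2411, 1627, 535 bp.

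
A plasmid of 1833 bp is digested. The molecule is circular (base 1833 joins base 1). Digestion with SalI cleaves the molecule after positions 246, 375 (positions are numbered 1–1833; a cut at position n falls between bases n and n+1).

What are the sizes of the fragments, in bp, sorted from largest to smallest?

Circular molecule, 2 cuts → 2 fragments:
  375 − 246 = 129 bp
  wrap: 1833 − 375 + 246 = 1704 bp
Sorted largest to smallest: 1704, 129 bp.

1704, 129 bp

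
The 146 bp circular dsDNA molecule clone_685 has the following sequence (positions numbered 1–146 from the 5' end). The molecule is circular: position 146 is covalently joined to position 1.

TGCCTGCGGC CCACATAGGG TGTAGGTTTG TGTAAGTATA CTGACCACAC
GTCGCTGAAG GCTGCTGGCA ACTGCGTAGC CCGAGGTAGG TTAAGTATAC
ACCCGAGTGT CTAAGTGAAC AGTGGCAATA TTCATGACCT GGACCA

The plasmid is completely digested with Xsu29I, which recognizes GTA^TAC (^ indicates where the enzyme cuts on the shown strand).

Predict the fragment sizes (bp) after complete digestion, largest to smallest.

87, 59 bp

Xsu29I sites (GTATAC) start at positions 36, 95.
Xsu29I cuts after base 3 of each site, so after positions 38, 97.
Circular molecule, 2 cuts → 2 fragments:
  39–97 → 59 bp
  98–146 then 1–38 → 49 + 38 = 87 bp
Sorted largest to smallest: 87, 59 bp.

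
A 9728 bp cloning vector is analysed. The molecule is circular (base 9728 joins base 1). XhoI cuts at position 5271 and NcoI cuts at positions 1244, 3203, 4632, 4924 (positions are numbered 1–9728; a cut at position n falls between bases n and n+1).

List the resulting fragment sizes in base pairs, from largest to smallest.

Combined cut positions (sorted): 1244, 3203, 4632, 4924, 5271.
Circular molecule, 5 cuts → 5 fragments:
  3203 − 1244 = 1959 bp
  4632 − 3203 = 1429 bp
  4924 − 4632 = 292 bp
  5271 − 4924 = 347 bp
  wrap: 9728 − 5271 + 1244 = 5701 bp
Sorted largest to smallest: 5701, 1959, 1429, 347, 292 bp.

5701, 1959, 1429, 347, 292 bp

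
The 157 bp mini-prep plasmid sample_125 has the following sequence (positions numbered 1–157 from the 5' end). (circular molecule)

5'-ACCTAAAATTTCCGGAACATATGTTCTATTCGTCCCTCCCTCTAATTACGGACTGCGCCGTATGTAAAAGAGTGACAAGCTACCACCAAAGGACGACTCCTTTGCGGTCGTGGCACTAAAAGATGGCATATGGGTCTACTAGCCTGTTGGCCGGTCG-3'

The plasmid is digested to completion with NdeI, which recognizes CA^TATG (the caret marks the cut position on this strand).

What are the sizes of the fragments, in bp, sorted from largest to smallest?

NdeI sites (CATATG) start at positions 18, 127.
NdeI cuts after base 2 of each site, so after positions 19, 128.
Circular molecule, 2 cuts → 2 fragments:
  20–128 → 109 bp
  129–157 then 1–19 → 29 + 19 = 48 bp
Sorted largest to smallest: 109, 48 bp.

109, 48 bp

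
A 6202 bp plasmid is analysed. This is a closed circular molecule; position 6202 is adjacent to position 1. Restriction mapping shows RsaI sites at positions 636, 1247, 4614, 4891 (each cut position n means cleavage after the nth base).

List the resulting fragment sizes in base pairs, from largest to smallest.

Circular molecule, 4 cuts → 4 fragments:
  1247 − 636 = 611 bp
  4614 − 1247 = 3367 bp
  4891 − 4614 = 277 bp
  wrap: 6202 − 4891 + 636 = 1947 bp
Sorted largest to smallest: 3367, 1947, 611, 277 bp.

3367, 1947, 611, 277 bp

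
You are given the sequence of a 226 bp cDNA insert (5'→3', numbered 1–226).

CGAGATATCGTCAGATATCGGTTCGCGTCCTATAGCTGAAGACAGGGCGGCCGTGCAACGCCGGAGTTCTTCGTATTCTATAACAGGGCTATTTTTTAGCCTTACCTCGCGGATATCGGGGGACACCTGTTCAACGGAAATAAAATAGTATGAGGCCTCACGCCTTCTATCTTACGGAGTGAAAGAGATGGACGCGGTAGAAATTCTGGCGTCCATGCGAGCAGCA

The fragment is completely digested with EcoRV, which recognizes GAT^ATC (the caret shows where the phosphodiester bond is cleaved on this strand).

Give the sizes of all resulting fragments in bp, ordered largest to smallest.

112, 98, 10, 6 bp

EcoRV sites (GATATC) start at positions 4, 14, 112.
EcoRV cuts after base 3 of each site, so after positions 6, 16, 114.
Linear molecule, 3 cuts → 4 fragments:
  1–6 → 6 bp
  7–16 → 10 bp
  17–114 → 98 bp
  115–226 → 112 bp
Sorted largest to smallest: 112, 98, 10, 6 bp.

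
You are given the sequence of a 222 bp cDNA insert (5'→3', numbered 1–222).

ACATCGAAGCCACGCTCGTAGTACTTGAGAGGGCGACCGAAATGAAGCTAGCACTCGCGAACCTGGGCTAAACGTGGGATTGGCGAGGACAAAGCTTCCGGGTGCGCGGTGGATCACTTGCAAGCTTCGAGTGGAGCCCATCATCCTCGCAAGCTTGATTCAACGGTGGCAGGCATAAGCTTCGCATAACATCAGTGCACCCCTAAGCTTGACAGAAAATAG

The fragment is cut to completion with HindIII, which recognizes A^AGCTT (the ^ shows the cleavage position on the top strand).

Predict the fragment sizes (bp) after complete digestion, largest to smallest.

HindIII sites (AAGCTT) start at positions 92, 122, 151, 177, 205.
HindIII cuts after the first base of each site, so after positions 92, 122, 151, 177, 205.
Linear molecule, 5 cuts → 6 fragments:
  1–92 → 92 bp
  93–122 → 30 bp
  123–151 → 29 bp
  152–177 → 26 bp
  178–205 → 28 bp
  206–222 → 17 bp
Sorted largest to smallest: 92, 30, 29, 28, 26, 17 bp.

92, 30, 29, 28, 26, 17 bp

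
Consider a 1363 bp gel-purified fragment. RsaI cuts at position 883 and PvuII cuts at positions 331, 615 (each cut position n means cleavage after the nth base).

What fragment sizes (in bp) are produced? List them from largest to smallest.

480, 331, 284, 268 bp

Combined cut positions (sorted): 331, 615, 883.
Linear molecule, 3 cuts → 4 fragments:
  331 − 0 = 331 bp
  615 − 331 = 284 bp
  883 − 615 = 268 bp
  1363 − 883 = 480 bp
Sorted largest to smallest: 480, 331, 284, 268 bp.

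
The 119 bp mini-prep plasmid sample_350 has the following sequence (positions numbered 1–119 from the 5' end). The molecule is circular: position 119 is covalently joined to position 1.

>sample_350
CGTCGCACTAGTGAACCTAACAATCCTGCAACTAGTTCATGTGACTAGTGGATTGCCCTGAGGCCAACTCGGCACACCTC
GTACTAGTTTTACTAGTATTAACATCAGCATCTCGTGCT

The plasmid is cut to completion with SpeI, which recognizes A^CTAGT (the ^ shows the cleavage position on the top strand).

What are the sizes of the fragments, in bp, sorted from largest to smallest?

39, 34, 24, 13, 9 bp

SpeI sites (ACTAGT) start at positions 7, 31, 44, 83, 92.
SpeI cuts after the first base of each site, so after positions 7, 31, 44, 83, 92.
Circular molecule, 5 cuts → 5 fragments:
  8–31 → 24 bp
  32–44 → 13 bp
  45–83 → 39 bp
  84–92 → 9 bp
  93–119 then 1–7 → 27 + 7 = 34 bp
Sorted largest to smallest: 39, 34, 24, 13, 9 bp.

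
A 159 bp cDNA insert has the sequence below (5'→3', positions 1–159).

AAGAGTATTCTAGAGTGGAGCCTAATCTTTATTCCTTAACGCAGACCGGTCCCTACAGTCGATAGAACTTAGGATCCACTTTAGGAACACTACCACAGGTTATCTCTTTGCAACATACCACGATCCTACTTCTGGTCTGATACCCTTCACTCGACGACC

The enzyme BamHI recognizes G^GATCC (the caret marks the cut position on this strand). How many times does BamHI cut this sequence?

GGATCC occurs starting at position 72.
BamHI cuts at 1 site.

1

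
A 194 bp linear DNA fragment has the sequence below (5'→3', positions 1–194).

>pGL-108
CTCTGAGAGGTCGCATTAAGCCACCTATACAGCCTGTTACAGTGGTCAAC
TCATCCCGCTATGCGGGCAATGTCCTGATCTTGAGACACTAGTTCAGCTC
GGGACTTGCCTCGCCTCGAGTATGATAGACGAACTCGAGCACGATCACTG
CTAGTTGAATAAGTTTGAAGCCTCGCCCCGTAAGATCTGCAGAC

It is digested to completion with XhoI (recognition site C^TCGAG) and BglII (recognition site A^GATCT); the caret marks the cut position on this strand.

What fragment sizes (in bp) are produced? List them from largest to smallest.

XhoI sites (CTCGAG) start at positions 115, 134.
XhoI cuts after the first base of each site, so after positions 115, 134.
The BglII site (AGATCT) starts at position 183.
BglII cuts after the first base of each site, so after position 183.
Combined cut positions: 115, 134, 183.
Linear molecule, 3 cuts → 4 fragments:
  1–115 → 115 bp
  116–134 → 19 bp
  135–183 → 49 bp
  184–194 → 11 bp
Sorted largest to smallest: 115, 49, 19, 11 bp.

115, 49, 19, 11 bp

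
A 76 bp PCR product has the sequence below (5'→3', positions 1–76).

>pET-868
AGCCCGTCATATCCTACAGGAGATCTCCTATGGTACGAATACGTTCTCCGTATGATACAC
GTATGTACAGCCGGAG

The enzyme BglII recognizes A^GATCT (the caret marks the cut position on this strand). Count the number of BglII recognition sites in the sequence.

1

AGATCT occurs starting at position 21.
BglII cuts at 1 site.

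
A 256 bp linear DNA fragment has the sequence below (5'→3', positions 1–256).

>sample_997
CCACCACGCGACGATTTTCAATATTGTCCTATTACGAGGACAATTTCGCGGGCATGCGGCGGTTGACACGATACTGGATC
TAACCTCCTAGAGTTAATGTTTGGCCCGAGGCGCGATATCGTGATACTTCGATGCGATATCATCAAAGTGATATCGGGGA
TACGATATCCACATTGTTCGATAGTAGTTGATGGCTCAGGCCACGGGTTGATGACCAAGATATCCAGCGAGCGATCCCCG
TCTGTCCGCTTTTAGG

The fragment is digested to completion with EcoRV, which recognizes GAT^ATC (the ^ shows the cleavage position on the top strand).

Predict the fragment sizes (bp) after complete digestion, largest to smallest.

117, 55, 35, 21, 14, 14 bp

EcoRV sites (GATATC) start at positions 115, 136, 150, 164, 219.
EcoRV cuts after base 3 of each site, so after positions 117, 138, 152, 166, 221.
Linear molecule, 5 cuts → 6 fragments:
  1–117 → 117 bp
  118–138 → 21 bp
  139–152 → 14 bp
  153–166 → 14 bp
  167–221 → 55 bp
  222–256 → 35 bp
Sorted largest to smallest: 117, 55, 35, 21, 14, 14 bp.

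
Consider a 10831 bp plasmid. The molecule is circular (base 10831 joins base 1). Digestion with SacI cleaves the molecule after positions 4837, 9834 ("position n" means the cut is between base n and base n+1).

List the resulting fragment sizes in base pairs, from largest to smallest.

5834, 4997 bp

Circular molecule, 2 cuts → 2 fragments:
  9834 − 4837 = 4997 bp
  wrap: 10831 − 9834 + 4837 = 5834 bp
Sorted largest to smallest: 5834, 4997 bp.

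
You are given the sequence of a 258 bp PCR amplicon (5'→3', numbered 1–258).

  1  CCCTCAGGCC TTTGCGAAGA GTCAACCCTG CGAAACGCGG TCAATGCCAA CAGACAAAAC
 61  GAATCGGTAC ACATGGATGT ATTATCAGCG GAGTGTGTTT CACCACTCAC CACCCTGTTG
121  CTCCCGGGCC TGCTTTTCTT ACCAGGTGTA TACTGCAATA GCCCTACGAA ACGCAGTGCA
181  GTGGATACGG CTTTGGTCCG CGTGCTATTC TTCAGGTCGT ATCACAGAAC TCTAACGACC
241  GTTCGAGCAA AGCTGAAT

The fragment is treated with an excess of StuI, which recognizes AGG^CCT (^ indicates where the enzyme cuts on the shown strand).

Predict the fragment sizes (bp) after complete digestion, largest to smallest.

250, 8 bp

The StuI site (AGGCCT) starts at position 6.
StuI cuts after base 3 of each site, so after position 8.
Linear molecule, 1 cut → 2 fragments:
  1–8 → 8 bp
  9–258 → 250 bp
Sorted largest to smallest: 250, 8 bp.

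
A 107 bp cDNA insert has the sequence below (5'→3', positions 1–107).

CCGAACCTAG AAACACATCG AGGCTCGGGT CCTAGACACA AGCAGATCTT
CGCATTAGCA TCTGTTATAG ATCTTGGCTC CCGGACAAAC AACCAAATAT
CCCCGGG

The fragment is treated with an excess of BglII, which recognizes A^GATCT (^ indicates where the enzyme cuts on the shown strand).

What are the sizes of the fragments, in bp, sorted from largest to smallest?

44, 38, 25 bp

BglII sites (AGATCT) start at positions 44, 69.
BglII cuts after the first base of each site, so after positions 44, 69.
Linear molecule, 2 cuts → 3 fragments:
  1–44 → 44 bp
  45–69 → 25 bp
  70–107 → 38 bp
Sorted largest to smallest: 44, 38, 25 bp.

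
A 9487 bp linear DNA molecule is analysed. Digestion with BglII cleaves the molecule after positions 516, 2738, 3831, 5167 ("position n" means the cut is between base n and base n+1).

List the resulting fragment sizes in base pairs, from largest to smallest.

Linear molecule, 4 cuts → 5 fragments:
  516 − 0 = 516 bp
  2738 − 516 = 2222 bp
  3831 − 2738 = 1093 bp
  5167 − 3831 = 1336 bp
  9487 − 5167 = 4320 bp
Sorted largest to smallest: 4320, 2222, 1336, 1093, 516 bp.

4320, 2222, 1336, 1093, 516 bp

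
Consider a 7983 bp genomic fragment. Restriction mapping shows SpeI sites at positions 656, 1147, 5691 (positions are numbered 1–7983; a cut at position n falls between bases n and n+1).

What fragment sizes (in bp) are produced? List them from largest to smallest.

4544, 2292, 656, 491 bp

Linear molecule, 3 cuts → 4 fragments:
  656 − 0 = 656 bp
  1147 − 656 = 491 bp
  5691 − 1147 = 4544 bp
  7983 − 5691 = 2292 bp
Sorted largest to smallest: 4544, 2292, 656, 491 bp.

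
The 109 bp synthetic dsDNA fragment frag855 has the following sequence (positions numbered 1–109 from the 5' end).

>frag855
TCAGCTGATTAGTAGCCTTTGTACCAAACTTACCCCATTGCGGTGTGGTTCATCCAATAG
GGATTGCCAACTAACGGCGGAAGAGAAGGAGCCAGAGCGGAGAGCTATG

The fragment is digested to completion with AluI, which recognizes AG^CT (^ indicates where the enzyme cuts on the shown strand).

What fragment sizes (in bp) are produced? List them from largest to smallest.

AluI sites (AGCT) start at positions 3, 103.
AluI cuts after base 2 of each site, so after positions 4, 104.
Linear molecule, 2 cuts → 3 fragments:
  1–4 → 4 bp
  5–104 → 100 bp
  105–109 → 5 bp
Sorted largest to smallest: 100, 5, 4 bp.

100, 5, 4 bp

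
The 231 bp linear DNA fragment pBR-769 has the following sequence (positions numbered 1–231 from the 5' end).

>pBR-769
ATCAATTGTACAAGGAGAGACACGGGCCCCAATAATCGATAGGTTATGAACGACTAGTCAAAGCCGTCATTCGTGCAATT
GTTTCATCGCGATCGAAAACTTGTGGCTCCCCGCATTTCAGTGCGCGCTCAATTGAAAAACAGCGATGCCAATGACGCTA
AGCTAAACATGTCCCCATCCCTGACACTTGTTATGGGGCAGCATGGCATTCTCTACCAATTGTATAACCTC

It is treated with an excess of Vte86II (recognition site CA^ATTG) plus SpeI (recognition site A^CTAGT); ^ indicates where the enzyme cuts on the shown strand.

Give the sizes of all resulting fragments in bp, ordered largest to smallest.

87, 54, 49, 24, 13, 4 bp

Vte86II sites (CAATTG) start at positions 3, 76, 130, 217.
Vte86II cuts after base 2 of each site, so after positions 4, 77, 131, 218.
The SpeI site (ACTAGT) starts at position 53.
SpeI cuts after the first base of each site, so after position 53.
Combined cut positions: 4, 53, 77, 131, 218.
Linear molecule, 5 cuts → 6 fragments:
  1–4 → 4 bp
  5–53 → 49 bp
  54–77 → 24 bp
  78–131 → 54 bp
  132–218 → 87 bp
  219–231 → 13 bp
Sorted largest to smallest: 87, 54, 49, 24, 13, 4 bp.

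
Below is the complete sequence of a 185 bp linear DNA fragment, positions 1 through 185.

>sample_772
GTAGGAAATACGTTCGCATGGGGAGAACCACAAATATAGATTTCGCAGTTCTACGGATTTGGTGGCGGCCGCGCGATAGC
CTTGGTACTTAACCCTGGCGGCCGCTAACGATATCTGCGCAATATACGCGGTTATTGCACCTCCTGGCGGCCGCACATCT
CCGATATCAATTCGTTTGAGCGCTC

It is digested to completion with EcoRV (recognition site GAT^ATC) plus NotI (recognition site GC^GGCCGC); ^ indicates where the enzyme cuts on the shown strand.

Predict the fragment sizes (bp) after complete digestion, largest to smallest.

EcoRV sites (GATATC) start at positions 110, 163.
EcoRV cuts after base 3 of each site, so after positions 112, 165.
NotI sites (GCGGCCGC) start at positions 65, 98, 147.
NotI cuts after base 2 of each site, so after positions 66, 99, 148.
Combined cut positions: 66, 99, 112, 148, 165.
Linear molecule, 5 cuts → 6 fragments:
  1–66 → 66 bp
  67–99 → 33 bp
  100–112 → 13 bp
  113–148 → 36 bp
  149–165 → 17 bp
  166–185 → 20 bp
Sorted largest to smallest: 66, 36, 33, 20, 17, 13 bp.

66, 36, 33, 20, 17, 13 bp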